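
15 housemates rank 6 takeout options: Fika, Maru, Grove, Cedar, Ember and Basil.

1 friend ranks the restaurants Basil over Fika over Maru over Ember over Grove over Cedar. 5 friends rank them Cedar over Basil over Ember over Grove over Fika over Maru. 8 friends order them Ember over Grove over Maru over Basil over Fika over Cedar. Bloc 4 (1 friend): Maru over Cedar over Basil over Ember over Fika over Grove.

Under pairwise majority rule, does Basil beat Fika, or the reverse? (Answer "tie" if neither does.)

Basil

Ballots ranking Basil above Fika: 1 + 5 + 8 + 1 = 15.
Ballots ranking Fika above Basil: 15 − 15 = 0.
Basil wins the head-to-head 15–0.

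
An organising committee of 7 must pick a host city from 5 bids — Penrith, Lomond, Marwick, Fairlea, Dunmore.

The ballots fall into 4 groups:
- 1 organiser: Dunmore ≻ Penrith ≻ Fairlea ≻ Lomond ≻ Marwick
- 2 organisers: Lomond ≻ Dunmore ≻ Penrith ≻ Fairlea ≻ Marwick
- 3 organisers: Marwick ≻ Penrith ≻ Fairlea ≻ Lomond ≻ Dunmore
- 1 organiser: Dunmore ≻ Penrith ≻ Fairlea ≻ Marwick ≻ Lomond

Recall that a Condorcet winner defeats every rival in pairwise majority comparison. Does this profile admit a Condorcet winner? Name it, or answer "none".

Head-to-head results (7 organisers):
Penrith vs Lomond: 5 to 2, Penrith.
Penrith vs Marwick: 1+2+1 = 4 for Penrith, 3 for Marwick — Penrith by 4–3.
Penrith vs Fairlea: Penrith preferred on 1+2+3+1 = 7 ballots; Penrith wins 7–0.
Penrith vs Dunmore: 3 for Penrith, 4 for Dunmore — Dunmore by 4–3.
Lomond vs Marwick: 1+2 = 3 for Lomond, 4 for Marwick — Marwick by 4–3.
Lomond vs Fairlea: Lomond preferred on 2 ballots; Fairlea wins 5–2.
Lomond vs Dunmore: Lomond preferred on 2+3 = 5 ballots; Lomond wins 5–2.
Marwick vs Fairlea: 3 to 4, Fairlea.
Marwick vs Dunmore: Marwick is ranked higher on 3 ballots, Dunmore on 4. Dunmore wins 4–3.
Fairlea vs Dunmore: Fairlea is ranked higher on 3 ballots, Dunmore on 4. Dunmore wins 4–3.
No city is unbeaten: Penrith loses to Dunmore; Lomond loses to Penrith; Marwick loses to Penrith; Fairlea loses to Penrith; Dunmore loses to Lomond. In particular Penrith > Lomond > Dunmore > Penrith is a majority cycle — no Condorcet winner exists.

none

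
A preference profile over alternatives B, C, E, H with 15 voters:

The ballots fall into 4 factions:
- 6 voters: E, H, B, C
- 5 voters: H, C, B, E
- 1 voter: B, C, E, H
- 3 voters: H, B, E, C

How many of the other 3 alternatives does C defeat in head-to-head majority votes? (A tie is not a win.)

0

C against each rival (15 voters):
C vs B: 5 for C, 10 for B — B by 10–5.
C vs E: C preferred on 5+1 = 6 ballots; E wins 9–6.
C vs H: 1 for C, 14 for H — H by 14–1.
C beats no one; loses to B, E, H — 0 pairwise wins.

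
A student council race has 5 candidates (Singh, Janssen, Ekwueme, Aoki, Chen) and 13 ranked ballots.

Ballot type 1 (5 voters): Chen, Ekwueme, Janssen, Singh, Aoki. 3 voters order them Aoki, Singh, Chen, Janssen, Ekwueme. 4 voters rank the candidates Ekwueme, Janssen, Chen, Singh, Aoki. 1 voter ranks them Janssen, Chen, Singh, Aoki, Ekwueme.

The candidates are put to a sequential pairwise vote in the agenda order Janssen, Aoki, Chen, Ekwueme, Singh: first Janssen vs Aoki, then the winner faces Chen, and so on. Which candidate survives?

Chen

Round 1: Janssen vs Aoki — 10–3, Janssen advances.
Round 2: Janssen vs Chen — 5–8, Chen advances.
Round 3: Chen vs Ekwueme — 9–4, Chen advances.
Round 4: Chen vs Singh — 10–3, Chen advances.
The agenda winner is Chen.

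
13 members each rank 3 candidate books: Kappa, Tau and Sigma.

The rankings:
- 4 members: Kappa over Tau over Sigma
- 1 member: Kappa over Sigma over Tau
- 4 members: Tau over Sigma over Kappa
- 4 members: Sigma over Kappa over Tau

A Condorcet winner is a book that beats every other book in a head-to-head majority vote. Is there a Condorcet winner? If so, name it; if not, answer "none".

none

Head-to-head results (13 members):
Kappa vs Tau: Kappa preferred on 4+1+4 = 9 ballots; Kappa wins 9–4.
Kappa vs Sigma: Sigma wins 8–5.
Tau vs Sigma: Tau preferred on 4+4 = 8 ballots; Tau wins 8–5.
Every book loses at least once (Kappa loses to Sigma; Tau loses to Kappa; Sigma loses to Tau). The majority relation contains the cycle Kappa beats Tau beats Sigma beats Kappa, so there is no Condorcet winner.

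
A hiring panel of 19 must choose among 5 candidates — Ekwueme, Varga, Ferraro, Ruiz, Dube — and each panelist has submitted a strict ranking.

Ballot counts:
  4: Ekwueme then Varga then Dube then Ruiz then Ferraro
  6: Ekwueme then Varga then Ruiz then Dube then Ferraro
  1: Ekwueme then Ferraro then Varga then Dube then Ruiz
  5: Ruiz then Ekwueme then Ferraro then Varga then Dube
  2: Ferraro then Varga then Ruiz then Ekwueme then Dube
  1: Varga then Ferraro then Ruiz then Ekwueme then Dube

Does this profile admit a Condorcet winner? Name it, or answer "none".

Pairwise majorities:
Ekwueme–Varga: Ekwueme 16–3.
Ekwueme vs Ferraro: Ekwueme wins 16–3.
Ekwueme vs Ruiz: Ekwueme wins 11–8.
Ekwueme–Dube: Ekwueme 19–0.
Varga vs Ferraro: Varga, 11–8.
Varga vs Ruiz: Varga, 14–5.
Varga–Dube: Varga 19–0.
Ferraro vs Ruiz: Ruiz wins 15–4.
Ferraro vs Dube: Dube wins 10–9.
Ruiz–Dube: Ruiz 14–5.
Ekwueme wins every pairwise contest, so Ekwueme is the Condorcet winner.

Ekwueme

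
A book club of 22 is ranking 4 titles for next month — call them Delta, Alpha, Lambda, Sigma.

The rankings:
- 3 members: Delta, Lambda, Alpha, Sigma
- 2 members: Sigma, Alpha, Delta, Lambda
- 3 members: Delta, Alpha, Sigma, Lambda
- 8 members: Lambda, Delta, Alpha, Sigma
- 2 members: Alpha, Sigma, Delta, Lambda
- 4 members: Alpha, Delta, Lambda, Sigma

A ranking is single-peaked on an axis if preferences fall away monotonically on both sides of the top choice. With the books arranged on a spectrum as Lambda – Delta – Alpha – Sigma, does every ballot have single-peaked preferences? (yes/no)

yes

Axis positions: Lambda=1, Delta=2, Alpha=3, Sigma=4.
Type 1 (peak Delta at position 2): ranking walks positions 2-1-3-4, expanding outward from the peak — single-peaked.
Type 2 (peak Sigma at position 4): ranking walks positions 4-3-2-1, expanding outward from the peak — single-peaked.
Type 3 (peak Delta at position 2): ranking walks positions 2-3-4-1, expanding outward from the peak — single-peaked.
Type 4 (peak Lambda at position 1): ranking walks positions 1-2-3-4, expanding outward from the peak — single-peaked.
Type 5 (peak Alpha at position 3): ranking walks positions 3-4-2-1, expanding outward from the peak — single-peaked.
Type 6 (peak Alpha at position 3): ranking walks positions 3-2-1-4, expanding outward from the peak — single-peaked.
Every ranking is single-peaked on this axis.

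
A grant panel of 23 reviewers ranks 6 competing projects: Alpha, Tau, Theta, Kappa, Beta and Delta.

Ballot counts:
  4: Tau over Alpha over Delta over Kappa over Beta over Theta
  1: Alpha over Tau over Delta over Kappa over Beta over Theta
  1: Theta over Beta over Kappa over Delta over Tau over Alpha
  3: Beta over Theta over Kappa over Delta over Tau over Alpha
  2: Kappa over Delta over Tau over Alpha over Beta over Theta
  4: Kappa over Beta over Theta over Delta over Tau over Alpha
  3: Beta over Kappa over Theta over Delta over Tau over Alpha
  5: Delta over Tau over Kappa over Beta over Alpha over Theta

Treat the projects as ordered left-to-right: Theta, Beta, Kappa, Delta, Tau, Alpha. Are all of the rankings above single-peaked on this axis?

Axis positions: Theta=1, Beta=2, Kappa=3, Delta=4, Tau=5, Alpha=6.
Ballot type 1 (peak Tau at position 5): ranking walks positions 5-6-4-3-2-1, expanding outward from the peak — single-peaked.
Ballot type 2 (peak Alpha at position 6): ranking walks positions 6-5-4-3-2-1, expanding outward from the peak — single-peaked.
Ballot type 3 (peak Theta at position 1): ranking walks positions 1-2-3-4-5-6, expanding outward from the peak — single-peaked.
Ballot type 4 (peak Beta at position 2): ranking walks positions 2-1-3-4-5-6, expanding outward from the peak — single-peaked.
Ballot type 5 (peak Kappa at position 3): ranking walks positions 3-4-5-6-2-1, expanding outward from the peak — single-peaked.
Ballot type 6 (peak Kappa at position 3): ranking walks positions 3-2-1-4-5-6, expanding outward from the peak — single-peaked.
Ballot type 7 (peak Beta at position 2): ranking walks positions 2-3-1-4-5-6, expanding outward from the peak — single-peaked.
Ballot type 8 (peak Delta at position 4): ranking walks positions 4-5-3-2-6-1, expanding outward from the peak — single-peaked.
Every ranking is single-peaked on this axis.

yes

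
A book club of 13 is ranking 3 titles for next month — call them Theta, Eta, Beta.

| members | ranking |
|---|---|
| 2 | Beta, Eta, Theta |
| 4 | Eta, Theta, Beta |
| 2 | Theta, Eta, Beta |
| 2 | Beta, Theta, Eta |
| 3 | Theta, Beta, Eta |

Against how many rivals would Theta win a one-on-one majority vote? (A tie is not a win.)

Theta against each rival (13 members):
Theta–Eta: Theta 7–6.
Theta vs Beta: Theta, 9–4.
Theta beats Eta, Beta — 2 pairwise wins.

2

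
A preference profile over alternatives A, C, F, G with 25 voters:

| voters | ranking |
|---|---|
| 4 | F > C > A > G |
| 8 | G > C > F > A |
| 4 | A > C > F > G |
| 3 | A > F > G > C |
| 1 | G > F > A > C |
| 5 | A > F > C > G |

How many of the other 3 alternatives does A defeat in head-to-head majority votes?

2

A against each rival (25 voters):
A vs C: A, 13–12.
A vs F: F wins 13–12.
A vs G: 16 to 9, A.
A beats C, G; loses to F — 2 pairwise wins.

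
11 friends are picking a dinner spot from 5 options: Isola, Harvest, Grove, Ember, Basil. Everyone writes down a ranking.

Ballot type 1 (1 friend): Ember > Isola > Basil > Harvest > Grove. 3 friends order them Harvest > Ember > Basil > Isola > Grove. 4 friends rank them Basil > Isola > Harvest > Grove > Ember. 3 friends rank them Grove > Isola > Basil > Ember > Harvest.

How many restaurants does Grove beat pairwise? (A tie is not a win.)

Grove against each rival (11 friends):
Grove vs Isola: Grove preferred on 3 ballots; Isola wins 8–3.
Grove vs Harvest: Grove is ranked higher on 3 ballots, Harvest on 8. Harvest wins 8–3.
Grove vs Ember: 7 to 4, Grove.
Grove vs Basil: 3 for Grove, 8 for Basil — Basil by 8–3.
Grove beats Ember; loses to Isola, Harvest, Basil — 1 pairwise win.

1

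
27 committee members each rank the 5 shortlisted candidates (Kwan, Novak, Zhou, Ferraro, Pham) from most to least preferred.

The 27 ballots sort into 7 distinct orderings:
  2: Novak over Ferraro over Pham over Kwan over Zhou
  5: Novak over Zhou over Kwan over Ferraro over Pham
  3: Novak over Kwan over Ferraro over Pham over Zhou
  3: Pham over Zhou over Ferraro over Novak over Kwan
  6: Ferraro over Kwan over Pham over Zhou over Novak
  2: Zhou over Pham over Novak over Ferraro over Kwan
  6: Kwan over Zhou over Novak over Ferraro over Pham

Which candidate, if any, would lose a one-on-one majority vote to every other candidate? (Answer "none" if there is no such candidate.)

Pairwise majorities:
Kwan vs Novak: Kwan is ranked higher on 6+6 = 12 ballots, Novak on 15. Novak wins 15–12.
Kwan vs Zhou: Kwan wins 17–10.
Kwan–Ferraro: Kwan 14–13.
Kwan–Pham: Kwan 20–7.
Novak vs Zhou: Novak preferred on 2+5+3 = 10 ballots; Zhou wins 17–10.
Novak vs Ferraro: Novak wins 18–9.
Novak vs Pham: Novak is ranked higher on 2+5+3+6 = 16 ballots, Pham on 11. Novak wins 16–11.
Zhou vs Ferraro: 5+3+2+6 = 16 for Zhou, 11 for Ferraro — Zhou by 16–11.
Zhou vs Pham: Pham, 14–13.
Ferraro vs Pham: 22 to 5, Ferraro.
Each candidate has at least one pairwise win (Kwan beats Zhou; Novak beats Kwan; Zhou beats Novak; Ferraro beats Pham; Pham beats Zhou) — no Condorcet loser.

none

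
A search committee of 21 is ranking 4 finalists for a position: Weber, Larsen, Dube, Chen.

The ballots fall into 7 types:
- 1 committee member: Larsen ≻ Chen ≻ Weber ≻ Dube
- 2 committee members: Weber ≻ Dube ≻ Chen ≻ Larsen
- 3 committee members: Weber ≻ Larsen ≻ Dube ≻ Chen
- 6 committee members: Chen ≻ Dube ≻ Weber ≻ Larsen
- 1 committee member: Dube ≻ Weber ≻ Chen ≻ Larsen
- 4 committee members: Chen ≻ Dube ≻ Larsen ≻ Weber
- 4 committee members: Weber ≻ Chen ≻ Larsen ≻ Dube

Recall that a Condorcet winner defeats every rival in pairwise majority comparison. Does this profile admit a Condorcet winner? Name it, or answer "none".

Check each pair by majority over 21 ballots:
Weber–Larsen: Weber 16–5.
Weber vs Dube: Dube wins 11–10.
Weber–Chen: Chen 11–10.
Larsen vs Dube: Dube, 13–8.
Larsen vs Chen: Chen, 17–4.
Dube vs Chen: Chen, 15–6.
Chen defeats every rival head-to-head and is the Condorcet winner.

Chen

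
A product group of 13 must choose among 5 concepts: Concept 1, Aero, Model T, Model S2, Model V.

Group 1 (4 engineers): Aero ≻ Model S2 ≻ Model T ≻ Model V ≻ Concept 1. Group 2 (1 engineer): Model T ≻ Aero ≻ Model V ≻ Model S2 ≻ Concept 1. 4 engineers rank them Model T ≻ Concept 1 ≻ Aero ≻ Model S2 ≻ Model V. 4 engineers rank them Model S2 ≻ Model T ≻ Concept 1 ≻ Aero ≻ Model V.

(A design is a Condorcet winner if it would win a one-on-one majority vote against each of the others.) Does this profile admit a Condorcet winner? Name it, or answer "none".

none

Pairwise majorities:
Concept 1 vs Aero: Concept 1, 8–5.
Concept 1–Model T: Model T 13–0.
Concept 1 vs Model S2: Model S2, 9–4.
Concept 1–Model V: Concept 1 8–5.
Aero vs Model T: Aero is ranked higher on 4 ballots, Model T on 9. Model T wins 9–4.
Aero vs Model S2: 4+1+4 = 9 for Aero, 4 for Model S2 — Aero by 9–4.
Aero vs Model V: 4+1+4+4 = 13 for Aero, 0 for Model V — Aero by 13–0.
Model T vs Model S2: Model T is ranked higher on 1+4 = 5 ballots, Model S2 on 8. Model S2 wins 8–5.
Model T vs Model V: Model T wins 13–0.
Model S2 vs Model V: Model S2 wins 12–1.
Each design drops at least one matchup (Concept 1 loses to Model T; Aero loses to Concept 1; Model T loses to Model S2; Model S2 loses to Aero; Model V loses to Concept 1); the cycle Concept 1 beats Aero beats Model S2 beats Concept 1 rules out a Condorcet winner.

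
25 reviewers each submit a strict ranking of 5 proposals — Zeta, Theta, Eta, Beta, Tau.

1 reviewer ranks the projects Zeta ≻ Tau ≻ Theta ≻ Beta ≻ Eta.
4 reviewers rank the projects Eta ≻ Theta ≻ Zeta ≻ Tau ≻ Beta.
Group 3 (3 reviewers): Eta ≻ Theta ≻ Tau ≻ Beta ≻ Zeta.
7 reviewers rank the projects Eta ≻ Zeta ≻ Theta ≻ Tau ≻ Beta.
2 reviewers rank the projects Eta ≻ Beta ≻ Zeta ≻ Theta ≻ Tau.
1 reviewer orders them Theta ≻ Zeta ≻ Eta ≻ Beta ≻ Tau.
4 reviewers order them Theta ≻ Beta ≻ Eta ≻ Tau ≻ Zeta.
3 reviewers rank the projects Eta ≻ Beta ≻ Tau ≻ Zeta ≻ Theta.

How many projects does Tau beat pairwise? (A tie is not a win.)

Tau against each rival (25 reviewers):
Tau vs Zeta: 10 to 15, Zeta.
Tau–Theta: Theta 21–4.
Tau vs Eta: 1 to 24, Eta.
Tau vs Beta: Tau is ranked higher on 1+4+3+7 = 15 ballots, Beta on 10. Tau wins 15–10.
Tau beats Beta; loses to Zeta, Theta, Eta — 1 pairwise win.

1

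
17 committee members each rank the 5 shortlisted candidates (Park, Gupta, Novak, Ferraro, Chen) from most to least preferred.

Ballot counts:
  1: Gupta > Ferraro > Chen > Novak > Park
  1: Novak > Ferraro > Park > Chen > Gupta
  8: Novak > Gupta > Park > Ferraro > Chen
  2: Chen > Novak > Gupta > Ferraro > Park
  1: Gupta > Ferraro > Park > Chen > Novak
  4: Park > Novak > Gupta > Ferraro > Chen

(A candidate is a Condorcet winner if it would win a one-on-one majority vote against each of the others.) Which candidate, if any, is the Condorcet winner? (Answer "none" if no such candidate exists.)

Novak

Head-to-head results (17 committee members):
Park vs Gupta: 1+4 = 5 for Park, 12 for Gupta — Gupta by 12–5.
Park vs Novak: 5 to 12, Novak.
Park vs Ferraro: 8+4 = 12 for Park, 5 for Ferraro — Park by 12–5.
Park vs Chen: 1+8+1+4 = 14 for Park, 3 for Chen — Park by 14–3.
Gupta vs Novak: 1+1 = 2 for Gupta, 15 for Novak — Novak by 15–2.
Gupta vs Ferraro: 1+8+2+1+4 = 16 for Gupta, 1 for Ferraro — Gupta by 16–1.
Gupta vs Chen: Gupta is ranked higher on 1+8+1+4 = 14 ballots, Chen on 3. Gupta wins 14–3.
Novak vs Ferraro: 1+8+2+4 = 15 for Novak, 2 for Ferraro — Novak by 15–2.
Novak vs Chen: 1+8+4 = 13 for Novak, 4 for Chen — Novak by 13–4.
Ferraro vs Chen: 15 to 2, Ferraro.
Only Novak has no losses; Novak is the Condorcet winner.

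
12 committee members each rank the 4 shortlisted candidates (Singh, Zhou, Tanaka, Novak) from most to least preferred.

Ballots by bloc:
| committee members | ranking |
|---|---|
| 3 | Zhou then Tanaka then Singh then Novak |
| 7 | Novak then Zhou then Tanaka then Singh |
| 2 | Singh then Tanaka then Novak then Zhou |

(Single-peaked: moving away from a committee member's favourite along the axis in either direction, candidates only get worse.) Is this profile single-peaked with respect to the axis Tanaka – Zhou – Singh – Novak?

Axis positions: Tanaka=1, Zhou=2, Singh=3, Novak=4.
Bloc 1 (peak Zhou at position 2): ranking walks positions 2-1-3-4, expanding outward from the peak — single-peaked.
Bloc 2: ranking walks positions 4-2-1-3; Zhou is ranked above Singh even though Singh lies between Zhou and the peak Novak on the axis — preferences dip and rise again. Not single-peaked.
Bloc 3: ranking walks positions 3-1-4-2; Tanaka is ranked above Zhou even though Zhou lies between Tanaka and the peak Singh on the axis — preferences dip and rise again. Not single-peaked.
Bloc 2 violates single-peakedness, so the profile is not single-peaked on this axis.

no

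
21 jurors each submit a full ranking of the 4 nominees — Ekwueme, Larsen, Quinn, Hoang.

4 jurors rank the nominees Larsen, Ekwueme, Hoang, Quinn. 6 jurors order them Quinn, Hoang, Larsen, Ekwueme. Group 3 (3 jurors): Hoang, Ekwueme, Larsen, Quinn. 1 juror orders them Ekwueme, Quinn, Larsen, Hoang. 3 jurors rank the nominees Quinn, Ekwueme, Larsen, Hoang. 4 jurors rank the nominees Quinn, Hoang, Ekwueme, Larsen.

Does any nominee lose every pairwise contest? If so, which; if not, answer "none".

Larsen

Head-to-head results (21 jurors):
Ekwueme vs Larsen: Ekwueme wins 11–10.
Ekwueme vs Quinn: Ekwueme is ranked higher on 4+3+1 = 8 ballots, Quinn on 13. Quinn wins 13–8.
Ekwueme vs Hoang: 8 to 13, Hoang.
Larsen–Quinn: Quinn 14–7.
Larsen vs Hoang: Hoang wins 13–8.
Quinn vs Hoang: Quinn wins 14–7.
Only Larsen has no wins; Larsen is the Condorcet loser.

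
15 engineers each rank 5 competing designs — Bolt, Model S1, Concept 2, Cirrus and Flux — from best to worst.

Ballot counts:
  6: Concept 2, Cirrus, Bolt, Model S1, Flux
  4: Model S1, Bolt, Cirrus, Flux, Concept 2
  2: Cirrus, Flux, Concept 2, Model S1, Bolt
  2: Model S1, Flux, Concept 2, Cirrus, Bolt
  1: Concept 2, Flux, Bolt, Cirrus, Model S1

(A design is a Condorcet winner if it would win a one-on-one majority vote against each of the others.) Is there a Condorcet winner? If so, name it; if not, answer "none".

none

Pairwise majorities:
Bolt vs Model S1: Bolt preferred on 6+1 = 7 ballots; Model S1 wins 8–7.
Bolt vs Concept 2: Bolt preferred on 4 ballots; Concept 2 wins 11–4.
Bolt vs Cirrus: 4+1 = 5 for Bolt, 10 for Cirrus — Cirrus by 10–5.
Bolt vs Flux: Bolt preferred on 6+4 = 10 ballots; Bolt wins 10–5.
Model S1 vs Concept 2: Model S1 preferred on 4+2 = 6 ballots; Concept 2 wins 9–6.
Model S1 vs Cirrus: 4+2 = 6 for Model S1, 9 for Cirrus — Cirrus by 9–6.
Model S1 vs Flux: Model S1 preferred on 6+4+2 = 12 ballots; Model S1 wins 12–3.
Concept 2 vs Cirrus: 9 to 6, Concept 2.
Concept 2 vs Flux: 6+1 = 7 for Concept 2, 8 for Flux — Flux by 8–7.
Cirrus vs Flux: 12 to 3, Cirrus.
No design is unbeaten: Bolt loses to Model S1; Model S1 loses to Concept 2; Concept 2 loses to Flux; Cirrus loses to Concept 2; Flux loses to Bolt. In particular Bolt > Flux > Concept 2 > Bolt is a majority cycle — no Condorcet winner exists.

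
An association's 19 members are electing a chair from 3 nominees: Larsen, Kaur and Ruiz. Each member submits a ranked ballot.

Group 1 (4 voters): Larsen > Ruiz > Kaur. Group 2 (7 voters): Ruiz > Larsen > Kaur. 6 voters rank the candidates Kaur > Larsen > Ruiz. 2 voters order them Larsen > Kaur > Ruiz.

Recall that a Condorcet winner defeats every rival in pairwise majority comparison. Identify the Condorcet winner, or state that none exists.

Larsen

Pairwise majorities:
Larsen vs Kaur: 4+7+2 = 13 for Larsen, 6 for Kaur — Larsen by 13–6.
Larsen vs Ruiz: Larsen preferred on 4+6+2 = 12 ballots; Larsen wins 12–7.
Kaur vs Ruiz: Kaur preferred on 6+2 = 8 ballots; Ruiz wins 11–8.
Only Larsen has no losses; Larsen is the Condorcet winner.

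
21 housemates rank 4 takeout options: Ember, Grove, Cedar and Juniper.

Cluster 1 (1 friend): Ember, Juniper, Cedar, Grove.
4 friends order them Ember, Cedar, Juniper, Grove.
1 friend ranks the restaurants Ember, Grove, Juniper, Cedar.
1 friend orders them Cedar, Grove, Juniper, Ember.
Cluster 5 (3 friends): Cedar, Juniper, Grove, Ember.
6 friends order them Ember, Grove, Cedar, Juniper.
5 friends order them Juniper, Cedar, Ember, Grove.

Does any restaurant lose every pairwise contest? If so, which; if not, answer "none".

Grove

Pairwise majorities:
Ember vs Grove: Ember wins 17–4.
Ember vs Cedar: Ember wins 12–9.
Ember vs Juniper: Ember wins 12–9.
Grove vs Cedar: Grove preferred on 1+6 = 7 ballots; Cedar wins 14–7.
Grove vs Juniper: 8 to 13, Juniper.
Cedar vs Juniper: Cedar, 14–7.
Only Grove has no wins; Grove is the Condorcet loser.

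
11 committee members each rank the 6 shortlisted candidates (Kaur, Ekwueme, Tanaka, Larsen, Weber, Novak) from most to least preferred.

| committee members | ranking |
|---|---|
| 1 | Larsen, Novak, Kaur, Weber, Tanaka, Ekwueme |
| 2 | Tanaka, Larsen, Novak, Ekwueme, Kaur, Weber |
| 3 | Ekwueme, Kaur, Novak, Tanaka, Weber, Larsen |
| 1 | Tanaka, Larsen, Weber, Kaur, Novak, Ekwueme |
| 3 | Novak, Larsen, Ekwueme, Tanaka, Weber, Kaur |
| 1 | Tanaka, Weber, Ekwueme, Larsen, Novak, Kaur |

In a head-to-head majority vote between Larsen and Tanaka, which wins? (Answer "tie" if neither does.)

Ballots ranking Larsen above Tanaka: 1 + 3 = 4.
Ballots ranking Tanaka above Larsen: 11 − 4 = 7.
Tanaka wins the head-to-head 7–4.

Tanaka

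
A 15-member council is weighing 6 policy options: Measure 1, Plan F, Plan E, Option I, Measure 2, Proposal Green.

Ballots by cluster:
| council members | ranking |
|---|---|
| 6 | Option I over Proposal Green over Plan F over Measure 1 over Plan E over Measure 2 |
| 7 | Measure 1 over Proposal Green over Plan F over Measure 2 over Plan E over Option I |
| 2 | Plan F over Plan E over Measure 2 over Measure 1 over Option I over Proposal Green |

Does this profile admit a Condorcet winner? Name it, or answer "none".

none

Pairwise majorities:
Measure 1 vs Plan F: Plan F wins 8–7.
Measure 1 vs Plan E: Measure 1 wins 13–2.
Measure 1–Option I: Measure 1 9–6.
Measure 1–Measure 2: Measure 1 13–2.
Measure 1 vs Proposal Green: Measure 1 wins 9–6.
Plan F–Plan E: Plan F 15–0.
Plan F–Option I: Plan F 9–6.
Plan F vs Measure 2: Plan F wins 15–0.
Plan F–Proposal Green: Proposal Green 13–2.
Plan E–Option I: Plan E 9–6.
Plan E vs Measure 2: Plan E, 8–7.
Plan E vs Proposal Green: Proposal Green wins 13–2.
Option I vs Measure 2: Measure 2 wins 9–6.
Option I vs Proposal Green: Option I, 8–7.
Measure 2 vs Proposal Green: Proposal Green, 13–2.
Every option loses at least once (Measure 1 loses to Plan F; Plan F loses to Proposal Green; Plan E loses to Measure 1; Option I loses to Measure 1; Measure 2 loses to Measure 1; Proposal Green loses to Measure 1). The majority relation contains the cycle Measure 1 → Proposal Green → Plan F → Measure 1, so there is no Condorcet winner.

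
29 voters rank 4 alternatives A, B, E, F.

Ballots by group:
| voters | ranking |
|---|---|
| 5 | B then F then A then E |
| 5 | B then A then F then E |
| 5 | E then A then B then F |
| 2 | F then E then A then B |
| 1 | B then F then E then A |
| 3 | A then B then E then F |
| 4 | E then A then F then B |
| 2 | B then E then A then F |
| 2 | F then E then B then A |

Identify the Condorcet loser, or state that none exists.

none

Pairwise majorities:
A vs B: 5+2+3+4 = 14 for A, 15 for B — B by 15–14.
A vs E: A is ranked higher on 5+5+3 = 13 ballots, E on 16. E wins 16–13.
A vs F: A is ranked higher on 5+5+3+4+2 = 19 ballots, F on 10. A wins 19–10.
B–E: B 16–13.
B vs F: B preferred on 5+5+5+1+3+2 = 21 ballots; B wins 21–8.
E vs F: E preferred on 5+3+4+2 = 14 ballots; F wins 15–14.
Every alternative wins at least one matchup (A beats F; B beats A; E beats A; F beats E), so there is no Condorcet loser.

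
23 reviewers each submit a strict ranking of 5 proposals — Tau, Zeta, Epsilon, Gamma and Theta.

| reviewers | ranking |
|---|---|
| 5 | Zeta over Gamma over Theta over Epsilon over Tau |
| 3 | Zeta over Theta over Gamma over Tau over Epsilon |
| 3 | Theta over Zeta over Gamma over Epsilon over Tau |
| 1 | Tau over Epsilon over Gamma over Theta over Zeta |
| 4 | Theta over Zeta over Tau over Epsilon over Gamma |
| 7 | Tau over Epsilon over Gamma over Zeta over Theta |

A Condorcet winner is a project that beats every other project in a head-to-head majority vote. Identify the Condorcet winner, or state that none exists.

Zeta

Pairwise majorities:
Tau vs Zeta: 1+7 = 8 for Tau, 15 for Zeta — Zeta by 15–8.
Tau vs Epsilon: Tau preferred on 3+1+4+7 = 15 ballots; Tau wins 15–8.
Tau vs Gamma: Tau is ranked higher on 1+4+7 = 12 ballots, Gamma on 11. Tau wins 12–11.
Tau vs Theta: Tau preferred on 1+7 = 8 ballots; Theta wins 15–8.
Zeta vs Epsilon: 15 to 8, Zeta.
Zeta vs Gamma: Zeta is ranked higher on 5+3+3+4 = 15 ballots, Gamma on 8. Zeta wins 15–8.
Zeta vs Theta: Zeta preferred on 5+3+7 = 15 ballots; Zeta wins 15–8.
Epsilon vs Gamma: 12 to 11, Epsilon.
Epsilon vs Theta: 8 to 15, Theta.
Gamma vs Theta: Gamma preferred on 5+1+7 = 13 ballots; Gamma wins 13–10.
Zeta defeats every rival head-to-head and is the Condorcet winner.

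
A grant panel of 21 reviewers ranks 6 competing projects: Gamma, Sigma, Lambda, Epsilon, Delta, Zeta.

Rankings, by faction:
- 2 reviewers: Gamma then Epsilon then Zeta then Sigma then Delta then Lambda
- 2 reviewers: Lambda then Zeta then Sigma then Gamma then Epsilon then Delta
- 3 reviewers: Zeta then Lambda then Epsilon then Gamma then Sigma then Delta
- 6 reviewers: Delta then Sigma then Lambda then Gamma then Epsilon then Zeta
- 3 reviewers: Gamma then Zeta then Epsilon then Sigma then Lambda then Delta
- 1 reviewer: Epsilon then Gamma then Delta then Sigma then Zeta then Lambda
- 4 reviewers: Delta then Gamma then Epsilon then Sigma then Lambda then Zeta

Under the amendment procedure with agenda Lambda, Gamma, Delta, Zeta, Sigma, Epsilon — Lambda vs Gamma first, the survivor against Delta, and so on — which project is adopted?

Round 1: Lambda vs Gamma — 11–10, Lambda advances.
Round 2: Lambda vs Delta — 8–13, Delta advances.
Round 3: Delta vs Zeta — 11–10, Delta advances.
Round 4: Delta vs Sigma — 11–10, Delta advances.
Round 5: Delta vs Epsilon — 10–11, Epsilon advances.
Epsilon survives the agenda.

Epsilon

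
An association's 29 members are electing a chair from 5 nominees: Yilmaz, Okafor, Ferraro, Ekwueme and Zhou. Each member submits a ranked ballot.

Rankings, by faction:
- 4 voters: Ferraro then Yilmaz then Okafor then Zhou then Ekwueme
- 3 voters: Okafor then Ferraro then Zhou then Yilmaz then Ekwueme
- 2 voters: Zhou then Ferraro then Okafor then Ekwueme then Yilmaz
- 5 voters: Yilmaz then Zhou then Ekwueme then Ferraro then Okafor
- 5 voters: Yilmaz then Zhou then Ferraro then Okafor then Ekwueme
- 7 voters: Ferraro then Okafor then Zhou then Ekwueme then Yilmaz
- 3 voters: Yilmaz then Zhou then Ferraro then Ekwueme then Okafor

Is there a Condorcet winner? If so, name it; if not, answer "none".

none

Pairwise majorities:
Yilmaz–Okafor: Yilmaz 17–12.
Yilmaz vs Ferraro: Ferraro, 16–13.
Yilmaz vs Ekwueme: 20 to 9, Yilmaz.
Yilmaz vs Zhou: Yilmaz, 17–12.
Okafor vs Ferraro: Ferraro wins 26–3.
Okafor–Ekwueme: Okafor 21–8.
Okafor vs Zhou: 4+3+7 = 14 for Okafor, 15 for Zhou — Zhou by 15–14.
Ferraro–Ekwueme: Ferraro 24–5.
Ferraro vs Zhou: Ferraro preferred on 4+3+7 = 14 ballots; Zhou wins 15–14.
Ekwueme vs Zhou: 0 for Ekwueme, 29 for Zhou — Zhou by 29–0.
Every candidate loses at least once (Yilmaz loses to Ferraro; Okafor loses to Yilmaz; Ferraro loses to Zhou; Ekwueme loses to Yilmaz; Zhou loses to Yilmaz). The majority relation contains the cycle Yilmaz → Zhou → Ferraro → Yilmaz, so there is no Condorcet winner.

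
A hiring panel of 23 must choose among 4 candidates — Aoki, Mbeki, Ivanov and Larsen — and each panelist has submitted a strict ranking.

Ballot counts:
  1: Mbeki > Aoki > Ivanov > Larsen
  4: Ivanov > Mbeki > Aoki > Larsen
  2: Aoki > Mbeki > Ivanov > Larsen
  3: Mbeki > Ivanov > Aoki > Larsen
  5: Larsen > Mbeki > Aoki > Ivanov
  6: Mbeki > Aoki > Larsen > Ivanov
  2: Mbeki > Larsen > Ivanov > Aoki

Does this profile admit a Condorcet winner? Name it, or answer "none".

Head-to-head results (23 committee members):
Aoki vs Mbeki: Mbeki wins 21–2.
Aoki–Ivanov: Aoki 14–9.
Aoki vs Larsen: Aoki, 16–7.
Mbeki vs Ivanov: Mbeki wins 19–4.
Mbeki vs Larsen: Mbeki, 18–5.
Ivanov–Larsen: Larsen 13–10.
Mbeki beats each of Aoki, Ivanov, Larsen — Mbeki is the Condorcet winner.

Mbeki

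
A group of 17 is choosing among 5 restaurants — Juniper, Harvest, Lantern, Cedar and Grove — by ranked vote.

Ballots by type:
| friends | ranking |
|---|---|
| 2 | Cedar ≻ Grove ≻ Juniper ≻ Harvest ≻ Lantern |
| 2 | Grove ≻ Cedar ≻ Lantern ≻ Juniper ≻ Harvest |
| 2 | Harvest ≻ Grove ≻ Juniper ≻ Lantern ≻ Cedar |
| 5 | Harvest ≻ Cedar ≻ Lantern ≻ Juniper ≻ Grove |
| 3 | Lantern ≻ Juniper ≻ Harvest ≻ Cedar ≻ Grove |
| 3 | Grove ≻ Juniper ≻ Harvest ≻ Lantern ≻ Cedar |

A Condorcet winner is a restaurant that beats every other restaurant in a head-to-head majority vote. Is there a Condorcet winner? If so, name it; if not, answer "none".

Check each pair by majority over 17 ballots:
Juniper vs Harvest: Juniper is ranked higher on 2+2+3+3 = 10 ballots, Harvest on 7. Juniper wins 10–7.
Juniper vs Lantern: 2+2+3 = 7 for Juniper, 10 for Lantern — Lantern by 10–7.
Juniper vs Cedar: Juniper is ranked higher on 2+3+3 = 8 ballots, Cedar on 9. Cedar wins 9–8.
Juniper vs Grove: 8 to 9, Grove.
Harvest vs Lantern: Harvest is ranked higher on 2+2+5+3 = 12 ballots, Lantern on 5. Harvest wins 12–5.
Harvest vs Cedar: 2+5+3+3 = 13 for Harvest, 4 for Cedar — Harvest by 13–4.
Harvest vs Grove: Harvest is ranked higher on 2+5+3 = 10 ballots, Grove on 7. Harvest wins 10–7.
Lantern vs Cedar: Lantern preferred on 2+3+3 = 8 ballots; Cedar wins 9–8.
Lantern vs Grove: Lantern preferred on 5+3 = 8 ballots; Grove wins 9–8.
Cedar vs Grove: Cedar preferred on 2+5+3 = 10 ballots; Cedar wins 10–7.
Every restaurant loses at least once (Juniper loses to Lantern; Harvest loses to Juniper; Lantern loses to Harvest; Cedar loses to Harvest; Grove loses to Harvest). The majority relation contains the cycle Juniper > Harvest > Lantern > Juniper, so there is no Condorcet winner.

none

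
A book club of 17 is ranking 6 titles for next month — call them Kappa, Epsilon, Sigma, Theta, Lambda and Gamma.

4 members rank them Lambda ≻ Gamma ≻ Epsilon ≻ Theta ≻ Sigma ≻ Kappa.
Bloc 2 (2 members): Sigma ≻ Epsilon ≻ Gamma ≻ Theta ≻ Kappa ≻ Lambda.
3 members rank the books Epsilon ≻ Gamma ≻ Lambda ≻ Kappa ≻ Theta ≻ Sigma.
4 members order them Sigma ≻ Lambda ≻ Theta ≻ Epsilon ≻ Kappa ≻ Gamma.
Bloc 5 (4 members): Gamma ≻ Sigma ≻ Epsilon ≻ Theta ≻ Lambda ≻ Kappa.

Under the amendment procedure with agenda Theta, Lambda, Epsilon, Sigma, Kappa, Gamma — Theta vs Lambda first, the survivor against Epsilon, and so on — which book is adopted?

Round 1: Theta vs Lambda — 6–11, Lambda advances.
Round 2: Lambda vs Epsilon — 8–9, Epsilon advances.
Round 3: Epsilon vs Sigma — 7–10, Sigma advances.
Round 4: Sigma vs Kappa — 14–3, Sigma advances.
Round 5: Sigma vs Gamma — 6–11, Gamma advances.
Gamma survives the agenda.

Gamma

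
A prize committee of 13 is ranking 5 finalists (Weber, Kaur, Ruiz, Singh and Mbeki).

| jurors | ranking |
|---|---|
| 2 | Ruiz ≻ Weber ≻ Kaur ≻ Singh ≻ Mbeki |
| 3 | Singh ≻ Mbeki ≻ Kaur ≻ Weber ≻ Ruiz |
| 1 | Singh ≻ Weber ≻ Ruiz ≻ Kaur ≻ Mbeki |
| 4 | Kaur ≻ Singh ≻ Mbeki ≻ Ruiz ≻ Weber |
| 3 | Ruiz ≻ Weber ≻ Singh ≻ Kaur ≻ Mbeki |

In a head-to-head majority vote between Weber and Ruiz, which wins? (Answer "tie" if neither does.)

Ruiz

Ballots ranking Weber above Ruiz: 3 + 1 = 4.
Ballots ranking Ruiz above Weber: 13 − 4 = 9.
Ruiz wins the head-to-head 9–4.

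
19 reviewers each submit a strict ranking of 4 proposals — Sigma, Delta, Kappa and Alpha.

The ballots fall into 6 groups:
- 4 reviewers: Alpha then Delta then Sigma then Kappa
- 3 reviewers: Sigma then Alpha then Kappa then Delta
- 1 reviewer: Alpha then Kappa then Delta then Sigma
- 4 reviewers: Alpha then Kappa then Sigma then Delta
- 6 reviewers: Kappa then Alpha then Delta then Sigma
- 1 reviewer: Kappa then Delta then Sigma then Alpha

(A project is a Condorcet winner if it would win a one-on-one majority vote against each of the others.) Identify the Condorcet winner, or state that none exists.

Pairwise majorities:
Sigma vs Delta: Sigma preferred on 3+4 = 7 ballots; Delta wins 12–7.
Sigma–Kappa: Kappa 12–7.
Sigma vs Alpha: Alpha wins 15–4.
Delta vs Kappa: Delta is ranked higher on 4 ballots, Kappa on 15. Kappa wins 15–4.
Delta vs Alpha: Alpha wins 18–1.
Kappa vs Alpha: Kappa preferred on 6+1 = 7 ballots; Alpha wins 12–7.
Alpha defeats every rival head-to-head and is the Condorcet winner.

Alpha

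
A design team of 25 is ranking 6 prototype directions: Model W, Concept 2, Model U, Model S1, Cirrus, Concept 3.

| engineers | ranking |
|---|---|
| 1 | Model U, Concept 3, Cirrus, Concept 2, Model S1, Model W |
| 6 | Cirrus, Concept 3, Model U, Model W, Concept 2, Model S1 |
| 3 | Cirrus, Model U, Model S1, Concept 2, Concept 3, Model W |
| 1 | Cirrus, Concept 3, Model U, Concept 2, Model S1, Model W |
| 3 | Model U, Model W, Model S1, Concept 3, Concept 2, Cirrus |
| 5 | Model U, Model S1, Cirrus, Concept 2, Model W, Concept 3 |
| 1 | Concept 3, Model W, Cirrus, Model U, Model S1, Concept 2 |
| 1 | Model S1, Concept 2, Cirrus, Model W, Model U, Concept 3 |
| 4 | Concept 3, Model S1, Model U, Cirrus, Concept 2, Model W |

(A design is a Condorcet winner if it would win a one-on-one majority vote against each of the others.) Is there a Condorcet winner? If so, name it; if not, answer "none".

Check each pair by majority over 25 ballots:
Model W vs Concept 2: Model W is ranked higher on 6+3+1 = 10 ballots, Concept 2 on 15. Concept 2 wins 15–10.
Model W vs Model U: 2 to 23, Model U.
Model W vs Model S1: 10 to 15, Model S1.
Model W vs Cirrus: 3+1 = 4 for Model W, 21 for Cirrus — Cirrus by 21–4.
Model W vs Concept 3: Model W is ranked higher on 3+5+1 = 9 ballots, Concept 3 on 16. Concept 3 wins 16–9.
Concept 2 vs Model U: 1 for Concept 2, 24 for Model U — Model U by 24–1.
Concept 2 vs Model S1: Concept 2 is ranked higher on 1+6+1 = 8 ballots, Model S1 on 17. Model S1 wins 17–8.
Concept 2 vs Cirrus: Concept 2 is ranked higher on 3+1 = 4 ballots, Cirrus on 21. Cirrus wins 21–4.
Concept 2 vs Concept 3: 3+5+1 = 9 for Concept 2, 16 for Concept 3 — Concept 3 by 16–9.
Model U vs Model S1: Model U preferred on 20 ballots; Model U wins 20–5.
Model U vs Cirrus: Model U preferred on 1+3+5+4 = 13 ballots; Model U wins 13–12.
Model U vs Concept 3: Model U preferred on 1+3+3+5+1 = 13 ballots; Model U wins 13–12.
Model S1 vs Cirrus: Model S1 preferred on 3+5+1+4 = 13 ballots; Model S1 wins 13–12.
Model S1 vs Concept 3: 3+3+5+1 = 12 for Model S1, 13 for Concept 3 — Concept 3 by 13–12.
Cirrus vs Concept 3: 6+3+1+5+1 = 16 for Cirrus, 9 for Concept 3 — Cirrus by 16–9.
Model U defeats every rival head-to-head and is the Condorcet winner.

Model U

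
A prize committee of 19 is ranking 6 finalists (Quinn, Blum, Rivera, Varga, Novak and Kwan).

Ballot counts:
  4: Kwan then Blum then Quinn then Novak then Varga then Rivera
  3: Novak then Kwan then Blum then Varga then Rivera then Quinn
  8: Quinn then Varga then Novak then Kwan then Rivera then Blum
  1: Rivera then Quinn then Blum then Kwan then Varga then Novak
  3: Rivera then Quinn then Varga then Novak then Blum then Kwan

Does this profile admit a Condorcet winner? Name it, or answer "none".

Pairwise majorities:
Quinn–Blum: Quinn 12–7.
Quinn vs Rivera: Quinn, 12–7.
Quinn vs Varga: Quinn wins 16–3.
Quinn–Novak: Quinn 16–3.
Quinn vs Kwan: Quinn, 12–7.
Blum vs Rivera: Rivera wins 12–7.
Blum vs Varga: Varga, 11–8.
Blum vs Novak: Novak, 14–5.
Blum vs Kwan: Kwan wins 15–4.
Rivera–Varga: Varga 15–4.
Rivera vs Novak: Novak wins 15–4.
Rivera vs Kwan: Kwan wins 15–4.
Varga vs Novak: Varga wins 12–7.
Varga vs Kwan: Varga, 11–8.
Novak–Kwan: Novak 14–5.
Quinn wins every pairwise contest, so Quinn is the Condorcet winner.

Quinn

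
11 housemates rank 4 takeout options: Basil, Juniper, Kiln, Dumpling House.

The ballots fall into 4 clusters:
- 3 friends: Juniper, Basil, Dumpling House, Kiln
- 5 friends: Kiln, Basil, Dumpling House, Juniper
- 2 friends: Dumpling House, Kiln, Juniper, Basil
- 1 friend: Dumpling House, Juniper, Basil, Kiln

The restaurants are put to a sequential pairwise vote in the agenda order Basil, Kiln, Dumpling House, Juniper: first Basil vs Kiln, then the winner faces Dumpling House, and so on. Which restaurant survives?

Round 1: Basil vs Kiln — 4–7, Kiln advances.
Round 2: Kiln vs Dumpling House — 5–6, Dumpling House advances.
Round 3: Dumpling House vs Juniper — 8–3, Dumpling House advances.
Dumpling House survives the agenda.

Dumpling House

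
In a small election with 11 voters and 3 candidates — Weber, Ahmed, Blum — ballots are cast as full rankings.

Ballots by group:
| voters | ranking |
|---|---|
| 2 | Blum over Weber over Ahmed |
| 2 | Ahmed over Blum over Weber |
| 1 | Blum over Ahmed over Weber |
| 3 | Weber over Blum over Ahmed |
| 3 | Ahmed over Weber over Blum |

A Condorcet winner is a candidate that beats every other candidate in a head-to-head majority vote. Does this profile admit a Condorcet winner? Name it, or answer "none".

Check each pair by majority over 11 ballots:
Weber vs Ahmed: Ahmed wins 6–5.
Weber vs Blum: Weber wins 6–5.
Ahmed vs Blum: Blum wins 6–5.
No candidate is unbeaten: Weber loses to Ahmed; Ahmed loses to Blum; Blum loses to Weber. In particular Weber beats Blum beats Ahmed beats Weber is a majority cycle — no Condorcet winner exists.

none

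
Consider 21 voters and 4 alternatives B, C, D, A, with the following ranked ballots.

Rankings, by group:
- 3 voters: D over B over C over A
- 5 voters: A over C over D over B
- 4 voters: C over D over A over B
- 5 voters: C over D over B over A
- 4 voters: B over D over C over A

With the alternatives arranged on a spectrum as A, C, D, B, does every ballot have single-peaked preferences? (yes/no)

yes

Axis positions: A=1, C=2, D=3, B=4.
Group 1 (peak D at position 3): ranking walks positions 3-4-2-1, expanding outward from the peak — single-peaked.
Group 2 (peak A at position 1): ranking walks positions 1-2-3-4, expanding outward from the peak — single-peaked.
Group 3 (peak C at position 2): ranking walks positions 2-3-1-4, expanding outward from the peak — single-peaked.
Group 4 (peak C at position 2): ranking walks positions 2-3-4-1, expanding outward from the peak — single-peaked.
Group 5 (peak B at position 4): ranking walks positions 4-3-2-1, expanding outward from the peak — single-peaked.
Every ranking is single-peaked on this axis.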